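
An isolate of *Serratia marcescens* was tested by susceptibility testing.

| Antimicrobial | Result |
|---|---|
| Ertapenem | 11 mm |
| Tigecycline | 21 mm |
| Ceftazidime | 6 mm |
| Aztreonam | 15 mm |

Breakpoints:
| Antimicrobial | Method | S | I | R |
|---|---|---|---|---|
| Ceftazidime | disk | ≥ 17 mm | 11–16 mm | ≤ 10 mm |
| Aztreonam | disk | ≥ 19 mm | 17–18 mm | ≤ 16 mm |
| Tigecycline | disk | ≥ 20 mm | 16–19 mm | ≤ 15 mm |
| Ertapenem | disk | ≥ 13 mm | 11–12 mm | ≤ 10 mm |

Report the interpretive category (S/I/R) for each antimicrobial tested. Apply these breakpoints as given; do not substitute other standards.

I, S, R, R

Ertapenem 11 mm: in 11–12 mm — I
Tigecycline (21 mm) ≥ 20 mm — S
Ceftazidime 6 mm: ≤ 10 mm — resistant
Aztreonam: 15 mm is ≤ 16 mm → R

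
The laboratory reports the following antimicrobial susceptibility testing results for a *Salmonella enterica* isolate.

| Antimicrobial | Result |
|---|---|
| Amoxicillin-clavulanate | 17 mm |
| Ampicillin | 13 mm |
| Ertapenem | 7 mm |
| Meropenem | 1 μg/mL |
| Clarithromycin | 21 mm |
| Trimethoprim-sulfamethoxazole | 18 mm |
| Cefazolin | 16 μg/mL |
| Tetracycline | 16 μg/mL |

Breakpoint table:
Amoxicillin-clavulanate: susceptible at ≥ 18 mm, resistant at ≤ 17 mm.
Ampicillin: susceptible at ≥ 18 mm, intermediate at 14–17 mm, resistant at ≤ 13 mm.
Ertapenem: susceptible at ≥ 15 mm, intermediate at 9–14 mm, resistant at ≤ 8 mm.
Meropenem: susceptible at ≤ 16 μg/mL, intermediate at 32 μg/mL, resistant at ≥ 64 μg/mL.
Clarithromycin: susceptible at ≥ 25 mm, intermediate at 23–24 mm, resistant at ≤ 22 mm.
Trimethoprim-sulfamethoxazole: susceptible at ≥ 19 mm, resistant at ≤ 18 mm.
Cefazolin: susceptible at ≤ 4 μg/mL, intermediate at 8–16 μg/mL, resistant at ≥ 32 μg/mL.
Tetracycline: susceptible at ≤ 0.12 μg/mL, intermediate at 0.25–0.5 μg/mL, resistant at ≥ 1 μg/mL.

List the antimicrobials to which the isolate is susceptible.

meropenem

Amoxicillin-clavulanate (17 mm) ≤ 17 mm → resistant
Ampicillin: 13 mm is ≤ 13 mm ⇒ resistant
Ertapenem 7 mm: ≤ 8 mm → resistant
Meropenem: 1 μg/mL is ≤ 16 μg/mL ⇒ S
Clarithromycin 21 mm: ≤ 22 mm — resistant
Trimethoprim-sulfamethoxazole (18 mm) ≤ 18 mm → R
Cefazolin 16 μg/mL: in 8–16 μg/mL ⇒ I
Tetracycline: 16 μg/mL is ≥ 1 μg/mL → R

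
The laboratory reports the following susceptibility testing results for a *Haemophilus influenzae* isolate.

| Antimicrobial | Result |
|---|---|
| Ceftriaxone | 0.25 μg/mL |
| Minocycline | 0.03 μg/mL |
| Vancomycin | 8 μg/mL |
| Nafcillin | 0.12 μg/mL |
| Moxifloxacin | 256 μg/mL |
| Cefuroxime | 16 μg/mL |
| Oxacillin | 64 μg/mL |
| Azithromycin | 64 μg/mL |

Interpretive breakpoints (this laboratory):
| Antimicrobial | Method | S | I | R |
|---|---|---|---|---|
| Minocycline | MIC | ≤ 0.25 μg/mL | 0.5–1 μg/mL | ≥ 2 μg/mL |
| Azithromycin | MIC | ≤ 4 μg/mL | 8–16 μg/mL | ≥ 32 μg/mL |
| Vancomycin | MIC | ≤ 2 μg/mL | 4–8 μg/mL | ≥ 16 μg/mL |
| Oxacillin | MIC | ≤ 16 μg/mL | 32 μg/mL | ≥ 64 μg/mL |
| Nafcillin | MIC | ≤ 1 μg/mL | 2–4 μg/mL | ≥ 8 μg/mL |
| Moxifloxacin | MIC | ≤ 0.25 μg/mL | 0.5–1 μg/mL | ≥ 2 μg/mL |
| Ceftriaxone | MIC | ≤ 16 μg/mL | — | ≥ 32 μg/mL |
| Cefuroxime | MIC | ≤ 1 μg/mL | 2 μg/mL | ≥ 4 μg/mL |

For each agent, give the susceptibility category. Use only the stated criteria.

Ceftriaxone: 0.25 μg/mL is ≤ 16 μg/mL → S
Minocycline (0.03 μg/mL) ≤ 0.25 μg/mL — Susceptible
Vancomycin 8 μg/mL: in 4–8 μg/mL — I
Nafcillin 0.12 μg/mL: ≤ 1 μg/mL ⇒ Susceptible
Moxifloxacin (256 μg/mL) ≥ 2 μg/mL ⇒ R
Cefuroxime: 16 μg/mL is ≥ 4 μg/mL → resistant
Oxacillin 64 μg/mL: ≥ 64 μg/mL ⇒ R
Azithromycin (64 μg/mL) ≥ 32 μg/mL ⇒ R

S, S, I, S, R, R, R, R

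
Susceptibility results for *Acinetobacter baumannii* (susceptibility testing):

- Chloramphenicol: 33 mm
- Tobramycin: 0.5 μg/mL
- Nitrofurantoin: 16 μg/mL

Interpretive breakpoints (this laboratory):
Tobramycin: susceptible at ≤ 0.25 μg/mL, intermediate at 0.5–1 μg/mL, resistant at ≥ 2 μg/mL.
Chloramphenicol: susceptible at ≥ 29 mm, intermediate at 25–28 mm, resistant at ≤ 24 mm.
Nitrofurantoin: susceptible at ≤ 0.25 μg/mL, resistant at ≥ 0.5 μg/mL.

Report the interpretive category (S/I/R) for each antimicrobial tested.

S, I, R

Chloramphenicol: 33 mm is ≥ 29 mm ⇒ Susceptible
Tobramycin 0.5 μg/mL: in 0.5–1 μg/mL ⇒ Intermediate
Nitrofurantoin (16 μg/mL) ≥ 0.5 μg/mL ⇒ R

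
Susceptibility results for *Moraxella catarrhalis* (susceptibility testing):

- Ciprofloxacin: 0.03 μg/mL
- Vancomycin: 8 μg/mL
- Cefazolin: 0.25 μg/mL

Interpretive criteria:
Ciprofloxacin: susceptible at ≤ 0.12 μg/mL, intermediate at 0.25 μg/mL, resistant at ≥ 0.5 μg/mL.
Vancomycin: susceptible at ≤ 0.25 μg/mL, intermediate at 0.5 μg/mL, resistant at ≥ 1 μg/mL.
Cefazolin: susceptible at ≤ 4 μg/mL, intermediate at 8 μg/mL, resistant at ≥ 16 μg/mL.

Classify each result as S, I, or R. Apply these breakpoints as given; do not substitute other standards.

S, R, S

Ciprofloxacin 0.03 μg/mL: ≤ 0.12 μg/mL → susceptible
Vancomycin: 8 μg/mL is ≥ 1 μg/mL → resistant
Cefazolin 0.25 μg/mL: ≤ 4 μg/mL → susceptible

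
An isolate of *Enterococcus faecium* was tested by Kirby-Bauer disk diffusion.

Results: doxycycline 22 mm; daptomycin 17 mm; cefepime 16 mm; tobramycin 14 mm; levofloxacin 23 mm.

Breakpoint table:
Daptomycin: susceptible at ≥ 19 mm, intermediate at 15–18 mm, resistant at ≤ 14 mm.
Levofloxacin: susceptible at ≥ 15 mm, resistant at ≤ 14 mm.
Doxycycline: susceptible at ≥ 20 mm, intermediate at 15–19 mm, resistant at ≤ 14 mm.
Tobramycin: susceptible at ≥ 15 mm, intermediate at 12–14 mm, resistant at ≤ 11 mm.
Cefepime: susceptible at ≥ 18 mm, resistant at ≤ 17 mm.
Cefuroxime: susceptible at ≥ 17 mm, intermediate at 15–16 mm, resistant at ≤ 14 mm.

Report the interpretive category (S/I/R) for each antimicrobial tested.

S, I, R, I, S

Doxycycline 22 mm: ≥ 20 mm — susceptible
Daptomycin 17 mm: in 15–18 mm → Intermediate
Cefepime 16 mm: ≤ 17 mm — resistant
Tobramycin: 14 mm is in 12–14 mm → Intermediate
Levofloxacin: 23 mm is ≥ 15 mm — S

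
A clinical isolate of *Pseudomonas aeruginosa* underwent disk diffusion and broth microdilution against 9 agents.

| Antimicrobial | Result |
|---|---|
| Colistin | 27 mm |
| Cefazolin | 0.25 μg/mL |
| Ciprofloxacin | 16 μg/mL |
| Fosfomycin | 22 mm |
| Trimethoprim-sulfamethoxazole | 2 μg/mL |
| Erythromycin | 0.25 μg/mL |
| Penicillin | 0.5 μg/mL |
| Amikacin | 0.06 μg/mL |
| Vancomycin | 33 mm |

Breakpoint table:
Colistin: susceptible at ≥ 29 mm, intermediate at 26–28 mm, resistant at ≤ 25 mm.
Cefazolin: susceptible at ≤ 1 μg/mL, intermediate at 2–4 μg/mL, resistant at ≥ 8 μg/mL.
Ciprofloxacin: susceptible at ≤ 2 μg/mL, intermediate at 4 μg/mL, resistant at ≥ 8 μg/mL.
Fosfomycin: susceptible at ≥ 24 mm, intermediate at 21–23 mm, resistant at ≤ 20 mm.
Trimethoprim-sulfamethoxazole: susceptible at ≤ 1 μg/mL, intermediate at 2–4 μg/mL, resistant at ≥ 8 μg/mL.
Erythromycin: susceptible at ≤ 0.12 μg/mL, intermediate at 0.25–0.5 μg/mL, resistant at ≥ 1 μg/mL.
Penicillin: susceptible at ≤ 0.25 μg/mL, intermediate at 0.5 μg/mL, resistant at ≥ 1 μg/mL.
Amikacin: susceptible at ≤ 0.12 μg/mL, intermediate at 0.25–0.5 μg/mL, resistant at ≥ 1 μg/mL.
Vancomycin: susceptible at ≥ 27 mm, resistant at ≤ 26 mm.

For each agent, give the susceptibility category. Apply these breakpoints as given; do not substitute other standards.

I, S, R, I, I, I, I, S, S

Colistin: 27 mm is in 26–28 mm ⇒ Intermediate
Cefazolin (0.25 μg/mL) ≤ 1 μg/mL → S
Ciprofloxacin 16 μg/mL: ≥ 8 μg/mL — R
Fosfomycin (22 mm) in 21–23 mm → intermediate
Trimethoprim-sulfamethoxazole (2 μg/mL) in 2–4 μg/mL ⇒ I
Erythromycin: 0.25 μg/mL is in 0.25–0.5 μg/mL → Intermediate
Penicillin: 0.5 μg/mL is = 0.5 μg/mL — intermediate
Amikacin 0.06 μg/mL: ≤ 0.12 μg/mL → susceptible
Vancomycin: 33 mm is ≥ 27 mm — Susceptible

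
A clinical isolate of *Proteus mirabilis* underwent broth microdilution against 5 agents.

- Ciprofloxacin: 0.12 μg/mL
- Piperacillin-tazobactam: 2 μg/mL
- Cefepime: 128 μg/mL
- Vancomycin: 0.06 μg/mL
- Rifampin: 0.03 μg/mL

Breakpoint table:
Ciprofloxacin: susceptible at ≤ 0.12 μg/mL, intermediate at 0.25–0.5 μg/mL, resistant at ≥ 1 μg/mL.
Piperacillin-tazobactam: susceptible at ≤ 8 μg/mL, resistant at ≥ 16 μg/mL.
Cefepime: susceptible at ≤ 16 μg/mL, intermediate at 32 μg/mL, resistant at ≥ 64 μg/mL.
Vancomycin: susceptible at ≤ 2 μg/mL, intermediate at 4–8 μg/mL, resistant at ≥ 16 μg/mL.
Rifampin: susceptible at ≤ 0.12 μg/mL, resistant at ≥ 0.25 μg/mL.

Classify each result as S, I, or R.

S, S, R, S, S

Ciprofloxacin 0.12 μg/mL: ≤ 0.12 μg/mL → susceptible
Piperacillin-tazobactam: 2 μg/mL is ≤ 8 μg/mL — Susceptible
Cefepime (128 μg/mL) ≥ 64 μg/mL ⇒ R
Vancomycin 0.06 μg/mL: ≤ 2 μg/mL → S
Rifampin 0.03 μg/mL: ≤ 0.12 μg/mL ⇒ Susceptible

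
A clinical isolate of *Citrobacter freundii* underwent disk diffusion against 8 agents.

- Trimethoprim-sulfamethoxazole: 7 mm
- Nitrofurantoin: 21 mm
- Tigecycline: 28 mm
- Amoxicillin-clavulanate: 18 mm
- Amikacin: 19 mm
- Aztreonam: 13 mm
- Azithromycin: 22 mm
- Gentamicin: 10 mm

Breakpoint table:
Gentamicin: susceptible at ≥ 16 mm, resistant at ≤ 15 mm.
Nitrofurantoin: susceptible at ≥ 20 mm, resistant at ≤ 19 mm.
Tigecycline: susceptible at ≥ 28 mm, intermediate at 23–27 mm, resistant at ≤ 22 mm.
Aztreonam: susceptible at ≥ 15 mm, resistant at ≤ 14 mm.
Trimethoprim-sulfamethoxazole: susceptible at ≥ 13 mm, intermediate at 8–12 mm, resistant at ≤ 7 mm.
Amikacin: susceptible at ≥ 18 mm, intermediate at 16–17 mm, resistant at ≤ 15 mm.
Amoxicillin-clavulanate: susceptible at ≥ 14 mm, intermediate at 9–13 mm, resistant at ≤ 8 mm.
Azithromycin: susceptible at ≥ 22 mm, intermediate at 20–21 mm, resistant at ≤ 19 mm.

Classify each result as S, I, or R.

R, S, S, S, S, R, S, R

Trimethoprim-sulfamethoxazole 7 mm: ≤ 7 mm — Resistant
Nitrofurantoin (21 mm) ≥ 20 mm ⇒ susceptible
Tigecycline (28 mm) ≥ 28 mm — susceptible
Amoxicillin-clavulanate (18 mm) ≥ 14 mm — Susceptible
Amikacin (19 mm) ≥ 18 mm — Susceptible
Aztreonam 13 mm: ≤ 14 mm — resistant
Azithromycin: 22 mm is ≥ 22 mm ⇒ susceptible
Gentamicin: 10 mm is ≤ 15 mm ⇒ R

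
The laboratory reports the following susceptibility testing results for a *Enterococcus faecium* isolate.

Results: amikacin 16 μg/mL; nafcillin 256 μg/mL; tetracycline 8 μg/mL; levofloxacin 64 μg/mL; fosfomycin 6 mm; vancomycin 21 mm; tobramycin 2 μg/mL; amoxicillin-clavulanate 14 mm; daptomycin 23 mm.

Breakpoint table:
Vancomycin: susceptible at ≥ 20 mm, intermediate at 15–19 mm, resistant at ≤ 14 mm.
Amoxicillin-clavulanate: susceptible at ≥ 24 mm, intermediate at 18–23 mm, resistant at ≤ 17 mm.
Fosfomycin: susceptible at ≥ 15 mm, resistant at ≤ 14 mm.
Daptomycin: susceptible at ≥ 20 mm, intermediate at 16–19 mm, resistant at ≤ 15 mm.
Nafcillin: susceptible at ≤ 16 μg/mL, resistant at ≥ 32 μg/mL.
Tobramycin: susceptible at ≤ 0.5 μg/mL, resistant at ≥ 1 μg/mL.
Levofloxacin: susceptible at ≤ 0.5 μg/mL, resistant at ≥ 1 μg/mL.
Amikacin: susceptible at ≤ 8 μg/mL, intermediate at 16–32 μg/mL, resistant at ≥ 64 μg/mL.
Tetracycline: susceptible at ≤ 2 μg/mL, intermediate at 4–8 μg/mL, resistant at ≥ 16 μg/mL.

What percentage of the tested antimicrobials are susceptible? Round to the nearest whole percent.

22%

Amikacin (16 μg/mL) in 16–32 μg/mL ⇒ Intermediate
Nafcillin: 256 μg/mL is ≥ 32 μg/mL ⇒ resistant
Tetracycline 8 μg/mL: in 4–8 μg/mL → I
Levofloxacin (64 μg/mL) ≥ 1 μg/mL ⇒ Resistant
Fosfomycin: 6 mm is ≤ 14 mm → Resistant
Vancomycin (21 mm) ≥ 20 mm ⇒ susceptible
Tobramycin 2 μg/mL: ≥ 1 μg/mL — Resistant
Amoxicillin-clavulanate 14 mm: ≤ 17 mm ⇒ R
Daptomycin 23 mm: ≥ 20 mm → S
Susceptible: 2/9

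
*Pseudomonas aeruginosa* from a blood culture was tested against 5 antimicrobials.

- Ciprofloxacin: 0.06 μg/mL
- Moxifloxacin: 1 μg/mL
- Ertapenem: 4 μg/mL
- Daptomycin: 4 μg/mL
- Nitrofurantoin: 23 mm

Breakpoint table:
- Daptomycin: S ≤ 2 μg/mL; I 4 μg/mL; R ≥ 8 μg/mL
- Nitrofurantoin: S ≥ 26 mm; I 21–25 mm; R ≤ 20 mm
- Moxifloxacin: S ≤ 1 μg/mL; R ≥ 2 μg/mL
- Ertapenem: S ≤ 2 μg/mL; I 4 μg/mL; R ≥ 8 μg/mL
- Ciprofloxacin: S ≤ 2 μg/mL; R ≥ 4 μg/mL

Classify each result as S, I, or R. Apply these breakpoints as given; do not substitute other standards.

Ciprofloxacin: 0.06 μg/mL is ≤ 2 μg/mL — susceptible
Moxifloxacin (1 μg/mL) ≤ 1 μg/mL → susceptible
Ertapenem 4 μg/mL: = 4 μg/mL → I
Daptomycin (4 μg/mL) = 4 μg/mL ⇒ intermediate
Nitrofurantoin (23 mm) in 21–25 mm — Intermediate

S, S, I, I, I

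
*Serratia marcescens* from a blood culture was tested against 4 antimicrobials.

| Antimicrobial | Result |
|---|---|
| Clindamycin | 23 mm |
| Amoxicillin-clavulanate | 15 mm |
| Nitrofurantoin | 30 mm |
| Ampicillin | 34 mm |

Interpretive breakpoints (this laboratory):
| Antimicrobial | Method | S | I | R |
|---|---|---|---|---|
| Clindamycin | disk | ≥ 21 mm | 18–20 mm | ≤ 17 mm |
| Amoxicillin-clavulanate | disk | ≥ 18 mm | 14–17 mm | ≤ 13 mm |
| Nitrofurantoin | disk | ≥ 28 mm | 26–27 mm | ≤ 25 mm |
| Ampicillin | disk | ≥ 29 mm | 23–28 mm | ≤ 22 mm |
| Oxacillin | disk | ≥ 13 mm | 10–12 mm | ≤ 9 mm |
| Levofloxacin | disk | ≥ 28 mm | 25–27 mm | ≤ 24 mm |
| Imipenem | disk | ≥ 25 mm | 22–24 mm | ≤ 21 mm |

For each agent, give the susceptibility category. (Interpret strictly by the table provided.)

S, I, S, S

Clindamycin 23 mm: ≥ 21 mm ⇒ susceptible
Amoxicillin-clavulanate: 15 mm is in 14–17 mm — Intermediate
Nitrofurantoin 30 mm: ≥ 28 mm ⇒ S
Ampicillin (34 mm) ≥ 29 mm → susceptible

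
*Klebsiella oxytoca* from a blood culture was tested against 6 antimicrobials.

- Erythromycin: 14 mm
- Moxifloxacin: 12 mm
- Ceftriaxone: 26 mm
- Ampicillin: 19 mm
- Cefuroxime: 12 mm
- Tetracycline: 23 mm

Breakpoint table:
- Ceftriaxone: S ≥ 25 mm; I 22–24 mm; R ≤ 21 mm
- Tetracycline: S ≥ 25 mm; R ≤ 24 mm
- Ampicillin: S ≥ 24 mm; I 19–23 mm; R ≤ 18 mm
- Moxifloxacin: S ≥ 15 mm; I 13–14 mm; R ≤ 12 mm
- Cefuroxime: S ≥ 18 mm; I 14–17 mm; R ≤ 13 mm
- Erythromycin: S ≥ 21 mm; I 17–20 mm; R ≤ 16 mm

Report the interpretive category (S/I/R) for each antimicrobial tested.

R, R, S, I, R, R

Erythromycin 14 mm: ≤ 16 mm ⇒ Resistant
Moxifloxacin 12 mm: ≤ 12 mm → Resistant
Ceftriaxone: 26 mm is ≥ 25 mm → S
Ampicillin (19 mm) in 19–23 mm — I
Cefuroxime: 12 mm is ≤ 13 mm → resistant
Tetracycline 23 mm: ≤ 24 mm ⇒ R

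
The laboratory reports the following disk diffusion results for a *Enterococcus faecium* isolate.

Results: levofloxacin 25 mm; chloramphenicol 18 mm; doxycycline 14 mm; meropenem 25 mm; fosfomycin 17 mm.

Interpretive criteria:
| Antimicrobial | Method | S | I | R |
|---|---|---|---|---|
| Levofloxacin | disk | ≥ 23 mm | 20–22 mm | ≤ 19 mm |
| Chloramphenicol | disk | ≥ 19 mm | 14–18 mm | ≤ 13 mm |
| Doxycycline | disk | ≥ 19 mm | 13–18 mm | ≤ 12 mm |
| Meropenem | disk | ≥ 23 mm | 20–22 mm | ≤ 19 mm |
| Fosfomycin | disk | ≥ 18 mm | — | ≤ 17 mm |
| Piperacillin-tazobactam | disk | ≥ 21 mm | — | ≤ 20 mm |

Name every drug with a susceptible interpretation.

Levofloxacin: 25 mm is ≥ 23 mm ⇒ susceptible
Chloramphenicol: 18 mm is in 14–18 mm → Intermediate
Doxycycline (14 mm) in 13–18 mm → intermediate
Meropenem: 25 mm is ≥ 23 mm → Susceptible
Fosfomycin 17 mm: ≤ 17 mm — R

levofloxacin, meropenem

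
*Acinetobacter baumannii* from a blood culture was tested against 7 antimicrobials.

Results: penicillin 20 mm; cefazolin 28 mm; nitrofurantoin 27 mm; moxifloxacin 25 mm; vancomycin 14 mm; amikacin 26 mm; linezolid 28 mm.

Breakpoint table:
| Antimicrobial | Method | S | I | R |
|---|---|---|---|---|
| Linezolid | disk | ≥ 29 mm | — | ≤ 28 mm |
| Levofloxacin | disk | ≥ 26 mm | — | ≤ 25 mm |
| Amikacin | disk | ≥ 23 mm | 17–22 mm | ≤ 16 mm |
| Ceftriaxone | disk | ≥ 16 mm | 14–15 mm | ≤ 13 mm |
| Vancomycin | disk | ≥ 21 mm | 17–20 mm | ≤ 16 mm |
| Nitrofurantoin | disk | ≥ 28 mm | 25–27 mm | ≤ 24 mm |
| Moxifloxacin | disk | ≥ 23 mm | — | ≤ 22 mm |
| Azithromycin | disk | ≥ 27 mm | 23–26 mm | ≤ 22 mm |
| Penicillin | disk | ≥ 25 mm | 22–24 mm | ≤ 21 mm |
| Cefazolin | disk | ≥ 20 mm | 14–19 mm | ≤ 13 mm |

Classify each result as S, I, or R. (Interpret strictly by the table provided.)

Penicillin: 20 mm is ≤ 21 mm ⇒ Resistant
Cefazolin 28 mm: ≥ 20 mm ⇒ Susceptible
Nitrofurantoin 27 mm: in 25–27 mm → I
Moxifloxacin 25 mm: ≥ 23 mm ⇒ susceptible
Vancomycin: 14 mm is ≤ 16 mm — resistant
Amikacin (26 mm) ≥ 23 mm → Susceptible
Linezolid 28 mm: ≤ 28 mm — R

R, S, I, S, R, S, R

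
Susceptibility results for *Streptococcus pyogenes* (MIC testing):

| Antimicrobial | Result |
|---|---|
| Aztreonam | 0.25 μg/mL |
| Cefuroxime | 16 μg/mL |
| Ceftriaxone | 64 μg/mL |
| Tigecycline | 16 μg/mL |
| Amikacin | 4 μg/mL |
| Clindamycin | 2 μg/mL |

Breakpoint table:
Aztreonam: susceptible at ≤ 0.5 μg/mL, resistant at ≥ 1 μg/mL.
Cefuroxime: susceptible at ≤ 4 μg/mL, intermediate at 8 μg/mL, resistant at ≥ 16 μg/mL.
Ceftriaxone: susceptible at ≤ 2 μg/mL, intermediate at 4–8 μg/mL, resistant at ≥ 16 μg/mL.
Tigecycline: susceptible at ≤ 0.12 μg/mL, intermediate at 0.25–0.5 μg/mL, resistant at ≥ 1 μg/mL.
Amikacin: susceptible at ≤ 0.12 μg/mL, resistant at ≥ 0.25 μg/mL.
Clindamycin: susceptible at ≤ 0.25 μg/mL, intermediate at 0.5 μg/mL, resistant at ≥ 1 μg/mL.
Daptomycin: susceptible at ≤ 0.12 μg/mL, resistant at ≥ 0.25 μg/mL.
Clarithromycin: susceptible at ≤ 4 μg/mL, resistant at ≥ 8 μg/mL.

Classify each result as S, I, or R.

Aztreonam 0.25 μg/mL: ≤ 0.5 μg/mL → Susceptible
Cefuroxime 16 μg/mL: ≥ 16 μg/mL ⇒ Resistant
Ceftriaxone: 64 μg/mL is ≥ 16 μg/mL → resistant
Tigecycline: 16 μg/mL is ≥ 1 μg/mL → R
Amikacin: 4 μg/mL is ≥ 0.25 μg/mL → resistant
Clindamycin (2 μg/mL) ≥ 1 μg/mL — R

S, R, R, R, R, R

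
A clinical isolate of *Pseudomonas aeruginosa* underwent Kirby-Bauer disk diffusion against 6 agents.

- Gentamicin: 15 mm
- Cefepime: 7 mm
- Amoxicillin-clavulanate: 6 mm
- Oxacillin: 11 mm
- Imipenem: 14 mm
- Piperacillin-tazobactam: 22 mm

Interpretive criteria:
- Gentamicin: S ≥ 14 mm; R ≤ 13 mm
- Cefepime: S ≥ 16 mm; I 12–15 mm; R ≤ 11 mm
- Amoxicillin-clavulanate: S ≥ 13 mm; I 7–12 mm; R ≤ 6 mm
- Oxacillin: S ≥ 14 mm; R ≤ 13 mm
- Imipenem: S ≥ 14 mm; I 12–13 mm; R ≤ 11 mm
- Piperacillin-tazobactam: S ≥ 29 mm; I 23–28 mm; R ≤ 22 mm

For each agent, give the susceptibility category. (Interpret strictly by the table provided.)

S, R, R, R, S, R

Gentamicin: 15 mm is ≥ 14 mm → S
Cefepime (7 mm) ≤ 11 mm — R
Amoxicillin-clavulanate: 6 mm is ≤ 6 mm → Resistant
Oxacillin (11 mm) ≤ 13 mm — Resistant
Imipenem (14 mm) ≥ 14 mm → susceptible
Piperacillin-tazobactam 22 mm: ≤ 22 mm ⇒ Resistant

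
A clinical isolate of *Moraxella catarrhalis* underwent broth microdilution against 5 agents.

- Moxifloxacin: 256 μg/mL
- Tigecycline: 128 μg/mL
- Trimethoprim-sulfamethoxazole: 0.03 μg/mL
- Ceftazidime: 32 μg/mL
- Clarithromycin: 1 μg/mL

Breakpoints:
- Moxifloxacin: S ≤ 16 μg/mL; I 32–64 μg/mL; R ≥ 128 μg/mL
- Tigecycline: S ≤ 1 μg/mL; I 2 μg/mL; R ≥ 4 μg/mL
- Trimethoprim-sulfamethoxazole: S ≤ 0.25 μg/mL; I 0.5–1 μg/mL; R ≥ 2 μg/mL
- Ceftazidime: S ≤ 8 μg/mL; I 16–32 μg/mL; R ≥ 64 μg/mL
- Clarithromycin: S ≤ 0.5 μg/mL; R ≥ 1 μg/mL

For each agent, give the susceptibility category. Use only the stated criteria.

R, R, S, I, R

Moxifloxacin (256 μg/mL) ≥ 128 μg/mL — Resistant
Tigecycline (128 μg/mL) ≥ 4 μg/mL — resistant
Trimethoprim-sulfamethoxazole: 0.03 μg/mL is ≤ 0.25 μg/mL → susceptible
Ceftazidime: 32 μg/mL is in 16–32 μg/mL → I
Clarithromycin: 1 μg/mL is ≥ 1 μg/mL — resistant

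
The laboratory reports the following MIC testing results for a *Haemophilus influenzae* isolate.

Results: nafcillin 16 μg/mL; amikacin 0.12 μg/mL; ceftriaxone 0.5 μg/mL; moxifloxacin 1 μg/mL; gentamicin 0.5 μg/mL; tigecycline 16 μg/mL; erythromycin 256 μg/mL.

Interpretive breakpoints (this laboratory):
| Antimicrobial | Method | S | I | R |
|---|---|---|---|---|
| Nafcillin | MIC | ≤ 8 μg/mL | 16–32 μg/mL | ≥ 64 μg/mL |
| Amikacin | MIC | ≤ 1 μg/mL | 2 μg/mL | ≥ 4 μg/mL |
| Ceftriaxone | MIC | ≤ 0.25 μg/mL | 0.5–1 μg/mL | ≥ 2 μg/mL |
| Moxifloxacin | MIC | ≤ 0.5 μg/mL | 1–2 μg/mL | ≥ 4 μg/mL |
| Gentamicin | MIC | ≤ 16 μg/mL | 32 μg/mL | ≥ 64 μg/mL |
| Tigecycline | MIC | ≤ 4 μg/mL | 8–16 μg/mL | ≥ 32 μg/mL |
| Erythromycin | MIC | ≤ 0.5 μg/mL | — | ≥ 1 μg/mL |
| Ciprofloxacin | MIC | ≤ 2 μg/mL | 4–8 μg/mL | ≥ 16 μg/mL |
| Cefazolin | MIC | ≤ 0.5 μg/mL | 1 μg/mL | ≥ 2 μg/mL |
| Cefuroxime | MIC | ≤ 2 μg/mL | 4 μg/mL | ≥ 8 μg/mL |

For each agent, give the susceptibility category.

Nafcillin (16 μg/mL) in 16–32 μg/mL — I
Amikacin (0.12 μg/mL) ≤ 1 μg/mL — susceptible
Ceftriaxone (0.5 μg/mL) in 0.5–1 μg/mL → Intermediate
Moxifloxacin: 1 μg/mL is in 1–2 μg/mL ⇒ intermediate
Gentamicin: 0.5 μg/mL is ≤ 16 μg/mL ⇒ Susceptible
Tigecycline 16 μg/mL: in 8–16 μg/mL — intermediate
Erythromycin (256 μg/mL) ≥ 1 μg/mL ⇒ R

I, S, I, I, S, I, R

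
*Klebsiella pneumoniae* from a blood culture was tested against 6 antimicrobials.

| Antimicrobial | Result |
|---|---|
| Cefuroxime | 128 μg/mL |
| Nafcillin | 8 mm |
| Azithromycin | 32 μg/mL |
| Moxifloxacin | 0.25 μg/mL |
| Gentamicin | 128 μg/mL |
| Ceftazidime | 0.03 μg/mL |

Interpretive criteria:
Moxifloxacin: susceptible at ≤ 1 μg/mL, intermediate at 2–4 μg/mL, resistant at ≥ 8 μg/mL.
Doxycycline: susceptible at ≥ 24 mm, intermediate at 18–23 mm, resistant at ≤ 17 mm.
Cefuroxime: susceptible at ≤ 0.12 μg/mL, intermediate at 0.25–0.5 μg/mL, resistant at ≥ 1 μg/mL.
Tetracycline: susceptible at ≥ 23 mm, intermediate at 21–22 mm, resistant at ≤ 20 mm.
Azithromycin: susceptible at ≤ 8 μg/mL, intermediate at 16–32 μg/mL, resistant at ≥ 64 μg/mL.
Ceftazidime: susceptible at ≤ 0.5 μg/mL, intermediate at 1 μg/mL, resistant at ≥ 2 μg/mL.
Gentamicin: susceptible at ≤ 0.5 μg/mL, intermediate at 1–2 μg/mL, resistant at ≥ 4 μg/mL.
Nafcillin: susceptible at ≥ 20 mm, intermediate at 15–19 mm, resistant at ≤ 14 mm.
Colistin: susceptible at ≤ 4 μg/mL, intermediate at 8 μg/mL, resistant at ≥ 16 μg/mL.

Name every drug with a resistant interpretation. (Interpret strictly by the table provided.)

Cefuroxime: 128 μg/mL is ≥ 1 μg/mL ⇒ Resistant
Nafcillin 8 mm: ≤ 14 mm — Resistant
Azithromycin (32 μg/mL) in 16–32 μg/mL ⇒ Intermediate
Moxifloxacin 0.25 μg/mL: ≤ 1 μg/mL ⇒ susceptible
Gentamicin (128 μg/mL) ≥ 4 μg/mL → resistant
Ceftazidime: 0.03 μg/mL is ≤ 0.5 μg/mL → susceptible

cefuroxime, nafcillin, gentamicin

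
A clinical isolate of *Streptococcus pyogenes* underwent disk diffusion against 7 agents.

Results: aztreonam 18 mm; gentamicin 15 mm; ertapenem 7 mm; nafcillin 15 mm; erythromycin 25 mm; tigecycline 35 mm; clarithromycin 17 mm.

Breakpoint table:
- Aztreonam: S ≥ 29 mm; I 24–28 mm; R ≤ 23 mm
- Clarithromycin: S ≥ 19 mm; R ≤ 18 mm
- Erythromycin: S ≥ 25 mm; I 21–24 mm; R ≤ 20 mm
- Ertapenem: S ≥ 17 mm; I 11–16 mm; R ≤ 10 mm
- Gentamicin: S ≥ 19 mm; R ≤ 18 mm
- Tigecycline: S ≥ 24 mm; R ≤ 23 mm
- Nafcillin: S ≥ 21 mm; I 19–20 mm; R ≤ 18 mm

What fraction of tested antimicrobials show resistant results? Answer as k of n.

5 of 7

Aztreonam (18 mm) ≤ 23 mm → Resistant
Gentamicin (15 mm) ≤ 18 mm → R
Ertapenem: 7 mm is ≤ 10 mm — R
Nafcillin: 15 mm is ≤ 18 mm ⇒ resistant
Erythromycin: 25 mm is ≥ 25 mm — Susceptible
Tigecycline 35 mm: ≥ 24 mm ⇒ S
Clarithromycin 17 mm: ≤ 18 mm → R
Resistant: 5/7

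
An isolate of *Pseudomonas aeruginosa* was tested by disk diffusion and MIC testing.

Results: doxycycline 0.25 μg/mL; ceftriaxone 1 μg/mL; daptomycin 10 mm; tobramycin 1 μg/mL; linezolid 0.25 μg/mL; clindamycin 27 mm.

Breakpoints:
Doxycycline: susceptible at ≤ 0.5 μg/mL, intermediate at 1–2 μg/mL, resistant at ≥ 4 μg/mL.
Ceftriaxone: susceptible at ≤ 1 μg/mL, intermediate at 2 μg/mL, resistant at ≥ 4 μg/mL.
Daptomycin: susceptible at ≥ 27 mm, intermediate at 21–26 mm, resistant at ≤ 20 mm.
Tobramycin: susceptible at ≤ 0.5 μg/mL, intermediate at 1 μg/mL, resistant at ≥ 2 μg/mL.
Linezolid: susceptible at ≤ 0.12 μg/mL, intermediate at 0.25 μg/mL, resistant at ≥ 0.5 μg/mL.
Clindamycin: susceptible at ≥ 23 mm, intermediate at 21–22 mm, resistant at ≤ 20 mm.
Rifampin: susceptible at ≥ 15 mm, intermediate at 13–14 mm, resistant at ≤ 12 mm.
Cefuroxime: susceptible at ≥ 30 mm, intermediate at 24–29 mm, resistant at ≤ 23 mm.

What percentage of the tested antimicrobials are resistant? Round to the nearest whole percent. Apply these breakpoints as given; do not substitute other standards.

Doxycycline 0.25 μg/mL: ≤ 0.5 μg/mL ⇒ susceptible
Ceftriaxone: 1 μg/mL is ≤ 1 μg/mL → susceptible
Daptomycin 10 mm: ≤ 20 mm — R
Tobramycin 1 μg/mL: = 1 μg/mL ⇒ I
Linezolid: 0.25 μg/mL is = 0.25 μg/mL ⇒ I
Clindamycin (27 mm) ≥ 23 mm — S
Resistant: 1/6

17%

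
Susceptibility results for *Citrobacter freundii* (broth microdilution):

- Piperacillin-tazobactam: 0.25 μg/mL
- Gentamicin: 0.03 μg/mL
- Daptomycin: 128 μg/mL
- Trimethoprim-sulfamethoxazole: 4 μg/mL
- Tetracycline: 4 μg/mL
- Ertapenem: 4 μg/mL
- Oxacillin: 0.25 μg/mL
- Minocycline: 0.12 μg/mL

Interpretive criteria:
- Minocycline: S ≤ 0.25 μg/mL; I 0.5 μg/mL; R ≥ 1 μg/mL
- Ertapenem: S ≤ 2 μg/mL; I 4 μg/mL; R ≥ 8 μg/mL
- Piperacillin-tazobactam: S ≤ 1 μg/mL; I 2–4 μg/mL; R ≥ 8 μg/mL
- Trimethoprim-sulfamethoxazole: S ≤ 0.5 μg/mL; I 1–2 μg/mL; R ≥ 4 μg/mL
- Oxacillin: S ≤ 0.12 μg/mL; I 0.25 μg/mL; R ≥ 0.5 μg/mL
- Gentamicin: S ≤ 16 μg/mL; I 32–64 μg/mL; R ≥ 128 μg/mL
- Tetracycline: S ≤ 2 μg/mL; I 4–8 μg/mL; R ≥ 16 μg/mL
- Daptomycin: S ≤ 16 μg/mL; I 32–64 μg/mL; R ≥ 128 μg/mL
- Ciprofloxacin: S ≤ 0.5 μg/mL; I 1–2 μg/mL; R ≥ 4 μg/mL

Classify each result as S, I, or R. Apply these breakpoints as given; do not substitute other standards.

Piperacillin-tazobactam: 0.25 μg/mL is ≤ 1 μg/mL ⇒ Susceptible
Gentamicin (0.03 μg/mL) ≤ 16 μg/mL → susceptible
Daptomycin (128 μg/mL) ≥ 128 μg/mL ⇒ Resistant
Trimethoprim-sulfamethoxazole: 4 μg/mL is ≥ 4 μg/mL — resistant
Tetracycline 4 μg/mL: in 4–8 μg/mL — Intermediate
Ertapenem (4 μg/mL) = 4 μg/mL → intermediate
Oxacillin 0.25 μg/mL: = 0.25 μg/mL — I
Minocycline: 0.12 μg/mL is ≤ 0.25 μg/mL ⇒ S

S, S, R, R, I, I, I, S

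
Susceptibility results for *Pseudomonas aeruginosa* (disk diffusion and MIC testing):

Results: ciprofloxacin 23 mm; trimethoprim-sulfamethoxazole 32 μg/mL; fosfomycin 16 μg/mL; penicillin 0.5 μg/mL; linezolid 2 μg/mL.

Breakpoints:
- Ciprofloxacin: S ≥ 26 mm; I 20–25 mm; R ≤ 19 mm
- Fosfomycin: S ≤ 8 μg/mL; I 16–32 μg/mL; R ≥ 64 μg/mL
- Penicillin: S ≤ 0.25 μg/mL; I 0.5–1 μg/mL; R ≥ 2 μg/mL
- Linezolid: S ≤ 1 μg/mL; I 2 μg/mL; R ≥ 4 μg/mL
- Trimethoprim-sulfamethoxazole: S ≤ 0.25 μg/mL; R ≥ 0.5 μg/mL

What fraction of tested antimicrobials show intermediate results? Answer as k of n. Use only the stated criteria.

Ciprofloxacin: 23 mm is in 20–25 mm → intermediate
Trimethoprim-sulfamethoxazole (32 μg/mL) ≥ 0.5 μg/mL → R
Fosfomycin (16 μg/mL) in 16–32 μg/mL — I
Penicillin 0.5 μg/mL: in 0.5–1 μg/mL ⇒ intermediate
Linezolid 2 μg/mL: = 2 μg/mL → intermediate
Intermediate: 4/5

4 of 5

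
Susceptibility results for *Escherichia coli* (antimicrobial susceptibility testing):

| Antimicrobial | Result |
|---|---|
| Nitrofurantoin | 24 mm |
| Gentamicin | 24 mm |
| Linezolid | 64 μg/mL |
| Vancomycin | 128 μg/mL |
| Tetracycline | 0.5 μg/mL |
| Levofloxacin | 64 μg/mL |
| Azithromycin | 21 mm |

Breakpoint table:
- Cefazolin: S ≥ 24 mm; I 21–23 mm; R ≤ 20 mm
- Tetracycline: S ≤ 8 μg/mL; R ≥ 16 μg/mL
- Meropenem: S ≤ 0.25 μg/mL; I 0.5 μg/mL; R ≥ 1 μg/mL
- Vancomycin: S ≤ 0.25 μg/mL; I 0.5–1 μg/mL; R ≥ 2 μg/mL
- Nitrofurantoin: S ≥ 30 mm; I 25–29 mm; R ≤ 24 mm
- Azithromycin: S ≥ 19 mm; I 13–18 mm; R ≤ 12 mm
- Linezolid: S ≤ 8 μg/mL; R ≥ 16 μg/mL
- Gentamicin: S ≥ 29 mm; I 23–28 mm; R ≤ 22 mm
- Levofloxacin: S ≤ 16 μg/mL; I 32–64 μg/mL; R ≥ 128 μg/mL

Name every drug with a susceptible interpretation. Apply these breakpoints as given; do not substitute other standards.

tetracycline, azithromycin

Nitrofurantoin (24 mm) ≤ 24 mm — R
Gentamicin: 24 mm is in 23–28 mm → intermediate
Linezolid: 64 μg/mL is ≥ 16 μg/mL → R
Vancomycin 128 μg/mL: ≥ 2 μg/mL — Resistant
Tetracycline: 0.5 μg/mL is ≤ 8 μg/mL ⇒ S
Levofloxacin (64 μg/mL) in 32–64 μg/mL — Intermediate
Azithromycin: 21 mm is ≥ 19 mm — S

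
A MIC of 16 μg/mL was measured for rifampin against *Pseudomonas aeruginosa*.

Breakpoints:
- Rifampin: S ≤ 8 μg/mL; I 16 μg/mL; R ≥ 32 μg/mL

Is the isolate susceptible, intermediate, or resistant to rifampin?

Intermediate

Rifampin 16 μg/mL: = 16 μg/mL → Intermediate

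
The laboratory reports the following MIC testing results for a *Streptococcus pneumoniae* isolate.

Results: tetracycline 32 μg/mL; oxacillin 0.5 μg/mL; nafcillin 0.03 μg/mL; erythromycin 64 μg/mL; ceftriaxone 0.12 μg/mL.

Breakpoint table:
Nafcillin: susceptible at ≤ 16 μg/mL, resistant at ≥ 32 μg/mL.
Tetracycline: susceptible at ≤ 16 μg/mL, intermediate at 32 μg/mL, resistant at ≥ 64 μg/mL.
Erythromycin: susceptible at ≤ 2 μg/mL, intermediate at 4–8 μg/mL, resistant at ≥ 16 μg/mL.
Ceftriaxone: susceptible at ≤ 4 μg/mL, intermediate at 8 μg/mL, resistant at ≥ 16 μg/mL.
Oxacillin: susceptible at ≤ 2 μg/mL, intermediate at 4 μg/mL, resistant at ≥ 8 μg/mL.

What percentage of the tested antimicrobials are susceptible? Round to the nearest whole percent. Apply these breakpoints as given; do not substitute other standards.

Tetracycline (32 μg/mL) = 32 μg/mL → I
Oxacillin 0.5 μg/mL: ≤ 2 μg/mL → S
Nafcillin 0.03 μg/mL: ≤ 16 μg/mL → Susceptible
Erythromycin: 64 μg/mL is ≥ 16 μg/mL — R
Ceftriaxone: 0.12 μg/mL is ≤ 4 μg/mL — S
Susceptible: 3/5

60%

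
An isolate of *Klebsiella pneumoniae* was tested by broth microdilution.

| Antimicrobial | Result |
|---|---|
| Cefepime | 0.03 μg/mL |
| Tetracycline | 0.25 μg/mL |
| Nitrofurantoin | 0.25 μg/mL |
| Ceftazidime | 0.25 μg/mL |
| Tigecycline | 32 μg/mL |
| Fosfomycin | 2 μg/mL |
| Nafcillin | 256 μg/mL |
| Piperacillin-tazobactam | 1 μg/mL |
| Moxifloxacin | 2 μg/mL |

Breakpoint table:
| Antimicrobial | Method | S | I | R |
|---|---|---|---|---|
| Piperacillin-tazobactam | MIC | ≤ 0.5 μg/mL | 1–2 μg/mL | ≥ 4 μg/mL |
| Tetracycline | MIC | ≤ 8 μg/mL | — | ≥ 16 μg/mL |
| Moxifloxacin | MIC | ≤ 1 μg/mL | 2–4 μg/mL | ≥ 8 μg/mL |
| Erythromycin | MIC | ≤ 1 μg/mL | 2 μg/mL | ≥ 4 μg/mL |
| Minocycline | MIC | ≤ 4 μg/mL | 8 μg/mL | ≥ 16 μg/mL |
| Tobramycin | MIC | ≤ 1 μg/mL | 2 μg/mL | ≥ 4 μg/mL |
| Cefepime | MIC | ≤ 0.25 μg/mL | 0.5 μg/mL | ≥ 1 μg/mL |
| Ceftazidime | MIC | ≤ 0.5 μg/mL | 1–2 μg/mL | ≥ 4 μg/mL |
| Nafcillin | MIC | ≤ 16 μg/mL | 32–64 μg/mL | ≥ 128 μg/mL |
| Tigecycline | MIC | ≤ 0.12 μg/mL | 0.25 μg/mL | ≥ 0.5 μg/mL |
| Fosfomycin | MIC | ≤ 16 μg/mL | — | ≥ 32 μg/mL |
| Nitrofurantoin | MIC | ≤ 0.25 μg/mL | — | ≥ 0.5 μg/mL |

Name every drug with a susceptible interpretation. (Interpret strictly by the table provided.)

Cefepime: 0.03 μg/mL is ≤ 0.25 μg/mL → S
Tetracycline 0.25 μg/mL: ≤ 8 μg/mL → S
Nitrofurantoin: 0.25 μg/mL is ≤ 0.25 μg/mL — susceptible
Ceftazidime 0.25 μg/mL: ≤ 0.5 μg/mL → S
Tigecycline (32 μg/mL) ≥ 0.5 μg/mL → R
Fosfomycin (2 μg/mL) ≤ 16 μg/mL — susceptible
Nafcillin 256 μg/mL: ≥ 128 μg/mL — Resistant
Piperacillin-tazobactam: 1 μg/mL is in 1–2 μg/mL — I
Moxifloxacin (2 μg/mL) in 2–4 μg/mL ⇒ Intermediate

cefepime, tetracycline, nitrofurantoin, ceftazidime, fosfomycin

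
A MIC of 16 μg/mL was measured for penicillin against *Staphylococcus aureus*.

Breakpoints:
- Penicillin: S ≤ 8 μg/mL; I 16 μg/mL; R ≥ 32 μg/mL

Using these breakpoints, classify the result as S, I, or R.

Intermediate

Penicillin: 16 μg/mL is = 16 μg/mL — intermediate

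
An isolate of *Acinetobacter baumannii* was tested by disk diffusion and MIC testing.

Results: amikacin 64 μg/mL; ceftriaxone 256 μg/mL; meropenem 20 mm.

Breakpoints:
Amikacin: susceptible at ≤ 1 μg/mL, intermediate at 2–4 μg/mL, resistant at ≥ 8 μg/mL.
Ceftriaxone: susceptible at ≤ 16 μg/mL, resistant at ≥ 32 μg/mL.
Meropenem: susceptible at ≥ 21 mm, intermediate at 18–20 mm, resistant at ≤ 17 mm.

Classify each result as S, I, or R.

Amikacin: 64 μg/mL is ≥ 8 μg/mL ⇒ Resistant
Ceftriaxone: 256 μg/mL is ≥ 32 μg/mL → resistant
Meropenem: 20 mm is in 18–20 mm — I

R, R, I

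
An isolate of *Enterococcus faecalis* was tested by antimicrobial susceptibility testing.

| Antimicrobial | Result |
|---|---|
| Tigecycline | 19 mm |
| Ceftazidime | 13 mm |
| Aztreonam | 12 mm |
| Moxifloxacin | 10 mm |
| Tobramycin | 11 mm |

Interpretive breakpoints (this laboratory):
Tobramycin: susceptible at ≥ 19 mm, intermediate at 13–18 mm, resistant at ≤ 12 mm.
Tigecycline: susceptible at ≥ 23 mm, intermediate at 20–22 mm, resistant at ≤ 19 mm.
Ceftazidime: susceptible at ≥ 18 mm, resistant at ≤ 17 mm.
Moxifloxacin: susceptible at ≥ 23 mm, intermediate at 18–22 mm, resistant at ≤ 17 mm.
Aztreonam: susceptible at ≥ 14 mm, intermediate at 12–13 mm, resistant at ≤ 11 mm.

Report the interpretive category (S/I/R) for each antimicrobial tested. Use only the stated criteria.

Tigecycline (19 mm) ≤ 19 mm ⇒ Resistant
Ceftazidime: 13 mm is ≤ 17 mm ⇒ Resistant
Aztreonam: 12 mm is in 12–13 mm → Intermediate
Moxifloxacin (10 mm) ≤ 17 mm ⇒ Resistant
Tobramycin (11 mm) ≤ 12 mm ⇒ resistant

R, R, I, R, R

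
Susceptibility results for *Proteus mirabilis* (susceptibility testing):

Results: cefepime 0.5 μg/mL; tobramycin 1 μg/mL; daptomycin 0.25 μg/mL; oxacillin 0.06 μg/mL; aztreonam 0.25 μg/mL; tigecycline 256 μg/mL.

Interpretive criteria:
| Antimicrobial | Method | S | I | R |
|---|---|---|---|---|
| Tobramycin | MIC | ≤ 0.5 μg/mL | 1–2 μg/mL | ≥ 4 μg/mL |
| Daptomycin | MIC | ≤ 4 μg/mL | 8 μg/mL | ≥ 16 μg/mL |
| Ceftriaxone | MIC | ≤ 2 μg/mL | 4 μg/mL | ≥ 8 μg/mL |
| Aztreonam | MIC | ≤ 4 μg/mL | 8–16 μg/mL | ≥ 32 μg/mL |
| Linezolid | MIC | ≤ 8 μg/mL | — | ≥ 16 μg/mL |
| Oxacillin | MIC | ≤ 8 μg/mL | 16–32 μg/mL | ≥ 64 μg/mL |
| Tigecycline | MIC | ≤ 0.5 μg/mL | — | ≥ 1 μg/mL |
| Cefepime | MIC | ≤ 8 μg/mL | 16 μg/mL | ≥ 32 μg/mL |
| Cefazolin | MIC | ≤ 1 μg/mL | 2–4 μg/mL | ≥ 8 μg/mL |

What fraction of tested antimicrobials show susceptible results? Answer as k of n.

Cefepime: 0.5 μg/mL is ≤ 8 μg/mL → S
Tobramycin: 1 μg/mL is in 1–2 μg/mL ⇒ intermediate
Daptomycin (0.25 μg/mL) ≤ 4 μg/mL ⇒ Susceptible
Oxacillin (0.06 μg/mL) ≤ 8 μg/mL — S
Aztreonam 0.25 μg/mL: ≤ 4 μg/mL ⇒ Susceptible
Tigecycline (256 μg/mL) ≥ 1 μg/mL → resistant
Susceptible: 4/6

4 of 6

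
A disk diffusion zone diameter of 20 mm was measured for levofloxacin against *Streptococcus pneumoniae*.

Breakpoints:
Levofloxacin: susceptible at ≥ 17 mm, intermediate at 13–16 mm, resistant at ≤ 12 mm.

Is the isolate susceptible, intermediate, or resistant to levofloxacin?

S

Levofloxacin 20 mm: ≥ 17 mm ⇒ S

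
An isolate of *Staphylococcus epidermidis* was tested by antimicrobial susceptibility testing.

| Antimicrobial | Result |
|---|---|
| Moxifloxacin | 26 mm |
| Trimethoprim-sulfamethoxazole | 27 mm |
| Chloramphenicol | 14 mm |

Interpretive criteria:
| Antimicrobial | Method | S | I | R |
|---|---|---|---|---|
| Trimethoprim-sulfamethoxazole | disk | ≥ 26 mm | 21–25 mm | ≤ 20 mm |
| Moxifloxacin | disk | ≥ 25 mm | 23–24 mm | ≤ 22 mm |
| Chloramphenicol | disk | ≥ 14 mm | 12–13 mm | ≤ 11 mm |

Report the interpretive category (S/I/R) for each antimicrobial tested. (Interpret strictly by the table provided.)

S, S, S

Moxifloxacin 26 mm: ≥ 25 mm → susceptible
Trimethoprim-sulfamethoxazole 27 mm: ≥ 26 mm → susceptible
Chloramphenicol: 14 mm is ≥ 14 mm ⇒ S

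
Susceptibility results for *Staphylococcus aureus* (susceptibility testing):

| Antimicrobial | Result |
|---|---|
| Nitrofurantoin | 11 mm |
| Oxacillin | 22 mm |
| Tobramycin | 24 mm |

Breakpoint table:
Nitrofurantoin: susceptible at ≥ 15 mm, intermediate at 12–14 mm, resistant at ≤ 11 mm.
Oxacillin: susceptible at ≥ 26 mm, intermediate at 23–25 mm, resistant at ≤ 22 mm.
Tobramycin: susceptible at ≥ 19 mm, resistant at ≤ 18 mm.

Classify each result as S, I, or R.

R, R, S

Nitrofurantoin 11 mm: ≤ 11 mm — R
Oxacillin (22 mm) ≤ 22 mm — Resistant
Tobramycin (24 mm) ≥ 19 mm ⇒ Susceptible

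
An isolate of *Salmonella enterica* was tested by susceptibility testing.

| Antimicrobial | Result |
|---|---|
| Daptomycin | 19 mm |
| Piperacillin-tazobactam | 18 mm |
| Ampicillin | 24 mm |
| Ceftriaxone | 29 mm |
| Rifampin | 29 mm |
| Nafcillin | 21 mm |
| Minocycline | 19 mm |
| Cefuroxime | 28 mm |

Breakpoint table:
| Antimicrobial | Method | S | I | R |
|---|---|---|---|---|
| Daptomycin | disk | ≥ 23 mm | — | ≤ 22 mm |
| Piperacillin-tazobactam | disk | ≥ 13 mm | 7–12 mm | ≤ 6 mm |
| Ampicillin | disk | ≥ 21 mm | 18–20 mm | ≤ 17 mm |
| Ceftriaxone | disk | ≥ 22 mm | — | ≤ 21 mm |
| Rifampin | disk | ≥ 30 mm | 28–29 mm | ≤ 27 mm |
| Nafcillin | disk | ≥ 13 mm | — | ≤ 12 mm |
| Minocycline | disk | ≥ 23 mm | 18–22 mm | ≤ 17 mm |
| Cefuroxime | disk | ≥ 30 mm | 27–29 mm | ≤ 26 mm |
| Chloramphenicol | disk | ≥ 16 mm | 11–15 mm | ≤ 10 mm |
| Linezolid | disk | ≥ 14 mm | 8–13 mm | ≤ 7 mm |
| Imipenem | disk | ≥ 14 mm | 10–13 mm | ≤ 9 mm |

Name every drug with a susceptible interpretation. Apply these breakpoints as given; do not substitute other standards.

piperacillin-tazobactam, ampicillin, ceftriaxone, nafcillin

Daptomycin (19 mm) ≤ 22 mm ⇒ R
Piperacillin-tazobactam 18 mm: ≥ 13 mm ⇒ S
Ampicillin (24 mm) ≥ 21 mm — S
Ceftriaxone (29 mm) ≥ 22 mm → susceptible
Rifampin 29 mm: in 28–29 mm ⇒ Intermediate
Nafcillin: 21 mm is ≥ 13 mm → susceptible
Minocycline: 19 mm is in 18–22 mm ⇒ I
Cefuroxime (28 mm) in 27–29 mm → Intermediate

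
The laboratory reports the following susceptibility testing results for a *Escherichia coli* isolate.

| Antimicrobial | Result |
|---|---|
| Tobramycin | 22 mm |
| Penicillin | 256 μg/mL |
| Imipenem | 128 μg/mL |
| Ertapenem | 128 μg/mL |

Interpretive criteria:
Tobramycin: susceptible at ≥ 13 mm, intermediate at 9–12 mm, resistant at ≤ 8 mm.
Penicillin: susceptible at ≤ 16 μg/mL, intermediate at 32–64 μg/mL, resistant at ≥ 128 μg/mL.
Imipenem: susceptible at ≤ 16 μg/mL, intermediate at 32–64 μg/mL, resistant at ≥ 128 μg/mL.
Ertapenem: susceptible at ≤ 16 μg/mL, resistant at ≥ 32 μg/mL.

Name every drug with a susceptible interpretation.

tobramycin

Tobramycin 22 mm: ≥ 13 mm ⇒ susceptible
Penicillin 256 μg/mL: ≥ 128 μg/mL → Resistant
Imipenem: 128 μg/mL is ≥ 128 μg/mL — resistant
Ertapenem 128 μg/mL: ≥ 32 μg/mL — resistant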